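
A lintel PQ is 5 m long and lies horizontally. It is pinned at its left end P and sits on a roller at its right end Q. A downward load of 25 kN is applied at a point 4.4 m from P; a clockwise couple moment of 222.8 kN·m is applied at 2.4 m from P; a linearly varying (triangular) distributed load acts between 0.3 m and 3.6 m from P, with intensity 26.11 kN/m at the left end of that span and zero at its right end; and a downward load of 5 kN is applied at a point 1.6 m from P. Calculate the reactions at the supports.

P_x = 0, P_y = -7.141 kN, Q_y = 80.22 kN

Resultant of the triangular load: ½ × 26.11 × 3.3 = 43.0815 kN, acting at 1.4 m from P (one-third of the span from the peak).
Moments about P: Q_y·5 − 25·4.4 − 222.8 − (½·26.11·3.3)·1.4 − 5·1.6 = 0 → Q_y = 401.1141/5 = 80.2228 ≈ 80.22 kN.
ΣF_y = 0: P_y + 80.2228 − 25 − ½·26.11·3.3 − 5 = 0 → P_y = -7.141 kN.
ΣF_x = 0: no horizontal applied forces, so P_x = 0.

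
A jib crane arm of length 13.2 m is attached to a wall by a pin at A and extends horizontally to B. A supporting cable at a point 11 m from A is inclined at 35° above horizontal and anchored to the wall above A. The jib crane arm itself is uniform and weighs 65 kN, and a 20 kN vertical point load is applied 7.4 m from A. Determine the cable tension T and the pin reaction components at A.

ΣM about A: T·sin35°·11 − 65·6.6 − 20·7.4 = 0 → T = 577/(11·0.573576) = 91.4518 ≈ 91.45 kN.
ΣF_x = 0: A_x − T·cos35° = 0 → A_x = 91.4518 × 0.819152 = 74.91 kN.
ΣF_y = 0: A_y + T·sin35° − 65 − 20 = 0 → A_y = 85 − 91.4518 × 0.573576 = 32.55 kN.

T = 91.45 kN, A_x = 74.91 kN, A_y = 32.55 kN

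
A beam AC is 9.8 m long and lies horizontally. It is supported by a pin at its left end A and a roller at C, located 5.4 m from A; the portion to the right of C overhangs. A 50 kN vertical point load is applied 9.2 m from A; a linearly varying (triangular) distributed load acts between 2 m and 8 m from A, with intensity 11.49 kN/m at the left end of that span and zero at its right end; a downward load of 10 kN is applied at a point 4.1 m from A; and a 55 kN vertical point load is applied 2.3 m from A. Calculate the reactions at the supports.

A_x = 0, A_y = 7.733 kN, C_y = 141.7 kN

Resultant of the triangular load: ½ × 11.49 × 6 = 34.47 kN, acting at 4 m from A (one-third of the span from the peak).
Taking moments about A: C_y·5.4 − 50·9.2 − (½·11.49·6)·4 − 10·4.1 − 55·2.3 = 0 → C_y = 765.38/5.4 = 141.737 ≈ 141.7 kN.
ΣF_y = 0: A_y + 141.737 − 50 − ½·11.49·6 − 10 − 55 = 0 → A_y = 7.733 kN.
ΣF_x = 0: no horizontal applied forces, so A_x = 0.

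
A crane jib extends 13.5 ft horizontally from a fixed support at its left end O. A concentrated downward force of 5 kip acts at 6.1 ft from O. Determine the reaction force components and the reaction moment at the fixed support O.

ΣF_x = 0: O_x = 0.
ΣF_y = 0: O_y − 5 = 0 → O_y = 5.000 kip.
ΣM about O: M_O − 5·6.1 = 0 → M_O = 30.50 kip·ft.

O_x = 0, O_y = 5.000 kip, M_O = 30.50 kip·ft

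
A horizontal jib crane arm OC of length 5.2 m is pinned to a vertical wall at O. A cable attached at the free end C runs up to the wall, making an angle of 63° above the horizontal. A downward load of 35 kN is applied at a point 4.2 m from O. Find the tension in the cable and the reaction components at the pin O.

ΣM about O: T·sin63°·5.2 − 35·4.2 = 0 → T = 147/(5.2·0.891007) = 31.7273 ≈ 31.73 kN.
ΣF_x = 0: O_x − T·cos63° = 0 → O_x = 31.7273 × 0.45399 = 14.40 kN.
ΣF_y = 0: O_y + T·sin63° − 35 = 0 → O_y = 35 − 31.7273 × 0.891007 = 6.731 kN.

T = 31.73 kN, O_x = 14.40 kN, O_y = 6.731 kN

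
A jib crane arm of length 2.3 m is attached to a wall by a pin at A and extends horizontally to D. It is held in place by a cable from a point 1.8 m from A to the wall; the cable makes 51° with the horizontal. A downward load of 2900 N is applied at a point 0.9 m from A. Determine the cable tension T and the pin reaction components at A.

ΣM about A: T·sin51°·1.8 − 2900·0.9 = 0 → T = 2610/(1.8·0.777146) = 1865.8 ≈ 1866 N.
ΣF_x = 0: A_x − T·cos51° = 0 → A_x = 1865.8 × 0.62932 = 1174 N.
ΣF_y = 0: A_y + T·sin51° − 2900 = 0 → A_y = 2900 − 1865.8 × 0.777146 = 1450 N.

T = 1866 N, A_x = 1174 N, A_y = 1450 N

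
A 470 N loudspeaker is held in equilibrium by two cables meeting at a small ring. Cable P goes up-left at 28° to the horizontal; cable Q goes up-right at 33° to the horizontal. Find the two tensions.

T_P = 450.7 N, T_Q = 474.5 N

ΣF_x = 0: −T_P·cos28° + T_Q·cos33° = 0 → T_Q = 1.05279·T_P.
ΣF_y = 0: T_P·sin28° + T_Q·sin33° = 470.
Substitute: T_P·(0.469472 + 1.05279·0.544639) = 470 → T_P = 450.683 ≈ 450.7 N.
Then T_Q = 1.05279 × 450.683 = 474.5 N.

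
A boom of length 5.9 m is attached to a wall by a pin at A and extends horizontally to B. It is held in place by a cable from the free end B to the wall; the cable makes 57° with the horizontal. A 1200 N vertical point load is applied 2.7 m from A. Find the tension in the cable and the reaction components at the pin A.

T = 654.8 N, A_x = 356.6 N, A_y = 650.8 N

ΣM about A: T·sin57°·5.9 − 1200·2.7 = 0 → T = 3240/(5.9·0.838671) = 654.789 ≈ 654.8 N.
ΣF_x = 0: A_x − T·cos57° = 0 → A_x = 654.789 × 0.544639 = 356.6 N.
ΣF_y = 0: A_y + T·sin57° − 1200 = 0 → A_y = 1200 − 654.789 × 0.838671 = 650.8 N.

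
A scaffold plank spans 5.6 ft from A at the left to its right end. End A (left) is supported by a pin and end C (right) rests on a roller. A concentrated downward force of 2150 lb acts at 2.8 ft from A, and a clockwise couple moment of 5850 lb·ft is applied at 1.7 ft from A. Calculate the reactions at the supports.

Moments about A: C_y·5.6 − 2150·2.8 − 5850 = 0 → C_y = 11870/5.6 = 2119.64 ≈ 2120 lb.
ΣF_y = 0: A_y + 2119.64 − 2150 = 0 → A_y = 30.36 lb.
ΣF_x = 0: no horizontal applied forces, so A_x = 0.

A_x = 0, A_y = 30.36 lb, C_y = 2120 lb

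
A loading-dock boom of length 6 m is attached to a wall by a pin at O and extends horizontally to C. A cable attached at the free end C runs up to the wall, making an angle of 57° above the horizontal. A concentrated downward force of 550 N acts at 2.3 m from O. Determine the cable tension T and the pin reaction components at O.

ΣM about O: T·sin57°·6 − 550·2.3 = 0 → T = 1265/(6·0.838671) = 251.39 ≈ 251.4 N.
ΣF_x = 0: O_x − T·cos57° = 0 → O_x = 251.39 × 0.544639 = 136.9 N.
ΣF_y = 0: O_y + T·sin57° − 550 = 0 → O_y = 550 − 251.39 × 0.838671 = 339.2 N.

T = 251.4 N, O_x = 136.9 N, O_y = 339.2 N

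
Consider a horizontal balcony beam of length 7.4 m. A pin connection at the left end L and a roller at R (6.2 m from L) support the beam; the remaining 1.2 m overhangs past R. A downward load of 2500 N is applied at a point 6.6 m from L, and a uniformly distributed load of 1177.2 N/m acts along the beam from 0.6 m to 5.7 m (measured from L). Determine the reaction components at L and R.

L_x = 0, L_y = 2792 N, R_y = 5712 N

Resultant of the distributed load: 1177.2 × 5.1 = 6003.72 N at 3.15 m from L.
Moments about L: R_y·6.2 − 2500·6.6 − (1177.2·5.1)·3.15 = 0 → R_y = 35411.718/6.2 = 5711.57 ≈ 5712 N.
ΣF_y = 0: L_y + 5711.57 − 2500 − 1177.2·5.1 = 0 → L_y = 2792 N.
ΣF_x = 0: no horizontal applied forces, so L_x = 0.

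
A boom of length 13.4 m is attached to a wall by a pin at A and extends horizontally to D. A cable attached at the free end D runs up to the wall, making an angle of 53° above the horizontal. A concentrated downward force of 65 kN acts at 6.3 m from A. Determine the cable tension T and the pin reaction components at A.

T = 38.26 kN, A_x = 23.03 kN, A_y = 34.44 kN

ΣM about A: T·sin53°·13.4 − 65·6.3 = 0 → T = 409.5/(13.4·0.798636) = 38.2649 ≈ 38.26 kN.
ΣF_x = 0: A_x − T·cos53° = 0 → A_x = 38.2649 × 0.601815 = 23.03 kN.
ΣF_y = 0: A_y + T·sin53° − 65 = 0 → A_y = 65 − 38.2649 × 0.798636 = 34.44 kN.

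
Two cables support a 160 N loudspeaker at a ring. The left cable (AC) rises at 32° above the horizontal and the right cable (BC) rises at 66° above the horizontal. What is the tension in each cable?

ΣF_x = 0: −T_AC·cos32° + T_BC·cos66° = 0 → T_BC = 2.08501·T_AC.
ΣF_y = 0: T_AC·sin32° + T_BC·sin66° = 160.
Substitute: T_AC·(0.529919 + 2.08501·0.913545) = 160 → T_AC = 65.7173 ≈ 65.72 N.
Then T_BC = 2.08501 × 65.7173 = 137.0 N.

T_AC = 65.72 N, T_BC = 137.0 N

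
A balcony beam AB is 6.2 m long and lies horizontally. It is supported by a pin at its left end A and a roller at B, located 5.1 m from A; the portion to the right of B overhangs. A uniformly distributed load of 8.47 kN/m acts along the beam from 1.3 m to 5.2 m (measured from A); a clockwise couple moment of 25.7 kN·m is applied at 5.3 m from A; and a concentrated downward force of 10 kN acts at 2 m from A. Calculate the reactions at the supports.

A_x = 0, A_y = 13.02 kN, B_y = 30.01 kN

Resultant of the distributed load: 8.47 × 3.9 = 33.033 kN at 3.25 m from A.
Moments about A: B_y·5.1 − (8.47·3.9)·3.25 − 25.7 − 10·2 = 0 → B_y = 153.05725/5.1 = 30.0112 ≈ 30.01 kN.
ΣF_y = 0: A_y + 30.0112 − 8.47·3.9 − 10 = 0 → A_y = 13.02 kN.
ΣF_x = 0: no horizontal applied forces, so A_x = 0.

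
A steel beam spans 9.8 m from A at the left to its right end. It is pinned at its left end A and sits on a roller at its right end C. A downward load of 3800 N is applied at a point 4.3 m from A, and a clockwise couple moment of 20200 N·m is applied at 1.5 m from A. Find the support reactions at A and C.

ΣM about A: C_y·9.8 − 3800·4.3 − 20200 = 0 → C_y = 36540/9.8 = 3728.57 ≈ 3729 N.
ΣF_y = 0: A_y + 3728.57 − 3800 = 0 → A_y = 71.43 N.
ΣF_x = 0: no horizontal applied forces, so A_x = 0.

A_x = 0, A_y = 71.43 N, C_y = 3729 N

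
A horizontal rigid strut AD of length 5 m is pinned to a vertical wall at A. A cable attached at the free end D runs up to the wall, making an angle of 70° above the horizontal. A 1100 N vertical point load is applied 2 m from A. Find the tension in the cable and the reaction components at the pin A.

T = 468.2 N, A_x = 160.1 N, A_y = 660.0 N

ΣM about A: T·sin70°·5 − 1100·2 = 0 → T = 2200/(5·0.939693) = 468.238 ≈ 468.2 N.
ΣF_x = 0: A_x − T·cos70° = 0 → A_x = 468.238 × 0.34202 = 160.1 N.
ΣF_y = 0: A_y + T·sin70° − 1100 = 0 → A_y = 1100 − 468.238 × 0.939693 = 660.0 N.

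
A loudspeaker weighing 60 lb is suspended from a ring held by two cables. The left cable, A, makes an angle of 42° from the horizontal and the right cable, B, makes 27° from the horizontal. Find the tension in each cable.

ΣF_x = 0: −T_A·cos42° + T_B·cos27° = 0 → T_B = 0.834051·T_A.
ΣF_y = 0: T_A·sin42° + T_B·sin27° = 60.
Substitute: T_A·(0.669131 + 0.834051·0.45399) = 60 → T_A = 57.2638 ≈ 57.26 lb.
Then T_B = 0.834051 × 57.2638 = 47.76 lb.

T_A = 57.26 lb, T_B = 47.76 lb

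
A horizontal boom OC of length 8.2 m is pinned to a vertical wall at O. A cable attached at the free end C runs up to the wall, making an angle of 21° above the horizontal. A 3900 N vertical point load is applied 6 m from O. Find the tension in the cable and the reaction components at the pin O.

T = 7963 N, O_x = 7434 N, O_y = 1046 N

ΣM about O: T·sin21°·8.2 − 3900·6 = 0 → T = 23400/(8.2·0.358368) = 7962.93 ≈ 7963 N.
ΣF_x = 0: O_x − T·cos21° = 0 → O_x = 7962.93 × 0.93358 = 7434 N.
ΣF_y = 0: O_y + T·sin21° − 3900 = 0 → O_y = 3900 − 7962.93 × 0.358368 = 1046 N.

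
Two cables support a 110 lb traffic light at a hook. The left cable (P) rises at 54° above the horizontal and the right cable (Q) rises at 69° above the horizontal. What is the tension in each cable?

T_P = 47.00 lb, T_Q = 77.09 lb

ΣF_x = 0: −T_P·cos54° + T_Q·cos69° = 0 → T_Q = 1.64017·T_P.
ΣF_y = 0: T_P·sin54° + T_Q·sin69° = 110.
Substitute: T_P·(0.809017 + 1.64017·0.93358) = 110 → T_P = 47.0036 ≈ 47.00 lb.
Then T_Q = 1.64017 × 47.0036 = 77.09 lb.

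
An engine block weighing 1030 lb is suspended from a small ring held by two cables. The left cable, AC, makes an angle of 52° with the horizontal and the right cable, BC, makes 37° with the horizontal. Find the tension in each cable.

T_AC = 822.7 lb, T_BC = 634.2 lb

ΣF_x = 0: −T_AC·cos52° + T_BC·cos37° = 0 → T_BC = 0.770892·T_AC.
ΣF_y = 0: T_AC·sin52° + T_BC·sin37° = 1030.
Substitute: T_AC·(0.788011 + 0.770892·0.601815) = 1030 → T_AC = 822.72 ≈ 822.7 lb.
Then T_BC = 0.770892 × 822.72 = 634.2 lb.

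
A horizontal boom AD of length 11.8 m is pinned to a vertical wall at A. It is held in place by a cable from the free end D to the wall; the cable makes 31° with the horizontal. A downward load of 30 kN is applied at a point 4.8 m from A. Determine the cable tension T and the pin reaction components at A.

T = 23.69 kN, A_x = 20.31 kN, A_y = 17.80 kN

ΣM about A: T·sin31°·11.8 − 30·4.8 = 0 → T = 144/(11.8·0.515038) = 23.6942 ≈ 23.69 kN.
ΣF_x = 0: A_x − T·cos31° = 0 → A_x = 23.6942 × 0.857167 = 20.31 kN.
ΣF_y = 0: A_y + T·sin31° − 30 = 0 → A_y = 30 − 23.6942 × 0.515038 = 17.80 kN.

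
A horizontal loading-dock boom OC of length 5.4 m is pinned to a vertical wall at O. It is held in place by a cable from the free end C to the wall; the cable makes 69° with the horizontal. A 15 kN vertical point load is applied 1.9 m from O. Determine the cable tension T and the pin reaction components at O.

T = 5.653 kN, O_x = 2.026 kN, O_y = 9.722 kN

ΣM about O: T·sin69°·5.4 − 15·1.9 = 0 → T = 28.5/(5.4·0.93358) = 5.65327 ≈ 5.653 kN.
ΣF_x = 0: O_x − T·cos69° = 0 → O_x = 5.65327 × 0.358368 = 2.026 kN.
ΣF_y = 0: O_y + T·sin69° − 15 = 0 → O_y = 15 − 5.65327 × 0.93358 = 9.722 kN.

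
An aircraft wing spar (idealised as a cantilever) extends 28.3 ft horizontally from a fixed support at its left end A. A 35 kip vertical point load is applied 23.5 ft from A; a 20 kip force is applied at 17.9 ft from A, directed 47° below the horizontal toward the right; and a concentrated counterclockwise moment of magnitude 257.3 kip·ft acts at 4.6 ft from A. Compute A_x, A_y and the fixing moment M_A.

A_x = -13.64 kip, A_y = 49.63 kip, M_A = 827.0 kip·ft

ΣF_x = 0: A_x + 20·cos47° = 0 → A_x = -13.64 kip.
ΣF_y = 0: A_y − 35 − 20·sin47° = 0 → A_y = 49.63 kip.
ΣM about A: M_A − 35·23.5 − 20·sin47°·17.9 + 257.3 = 0 → M_A = 827.0 kip·ft.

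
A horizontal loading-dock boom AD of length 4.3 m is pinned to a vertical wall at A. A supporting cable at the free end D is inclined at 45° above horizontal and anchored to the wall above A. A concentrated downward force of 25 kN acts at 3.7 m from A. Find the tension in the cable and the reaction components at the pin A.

ΣM about A: T·sin45°·4.3 − 25·3.7 = 0 → T = 92.5/(4.3·0.707107) = 30.422 ≈ 30.42 kN.
ΣF_x = 0: A_x − T·cos45° = 0 → A_x = 30.422 × 0.707107 = 21.51 kN.
ΣF_y = 0: A_y + T·sin45° − 25 = 0 → A_y = 25 − 30.422 × 0.707107 = 3.488 kN.

T = 30.42 kN, A_x = 21.51 kN, A_y = 3.488 kN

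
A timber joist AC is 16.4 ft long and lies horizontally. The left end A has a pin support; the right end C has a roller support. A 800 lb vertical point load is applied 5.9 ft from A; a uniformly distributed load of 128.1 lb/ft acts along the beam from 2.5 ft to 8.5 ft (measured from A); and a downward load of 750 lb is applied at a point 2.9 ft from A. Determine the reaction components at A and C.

A_x = 0, A_y = 1640 lb, C_y = 678.2 lb

Resultant of the distributed load: 128.1 × 6 = 768.6 lb at 5.5 ft from A.
Moments about A: C_y·16.4 − 800·5.9 − (128.1·6)·5.5 − 750·2.9 = 0 → C_y = 11122.3/16.4 = 678.189 ≈ 678.2 lb.
ΣF_y = 0: A_y + 678.189 − 800 − 128.1·6 − 750 = 0 → A_y = 1640 lb.
ΣF_x = 0: no horizontal applied forces, so A_x = 0.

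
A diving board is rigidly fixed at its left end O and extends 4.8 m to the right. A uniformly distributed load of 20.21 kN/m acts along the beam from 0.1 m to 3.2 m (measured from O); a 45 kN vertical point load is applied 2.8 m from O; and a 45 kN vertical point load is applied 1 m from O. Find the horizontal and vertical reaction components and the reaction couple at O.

Resultant of the distributed load: 20.21 × 3.1 = 62.651 kN at 1.65 m from O.
ΣF_x = 0: O_x = 0.
ΣF_y = 0: O_y − 20.21·3.1 − 45 − 45 = 0 → O_y = 152.7 kN.
ΣM about O: M_O − (20.21·3.1)·1.65 − 45·2.8 − 45·1 = 0 → M_O = 274.4 kN·m.

O_x = 0, O_y = 152.7 kN, M_O = 274.4 kN·m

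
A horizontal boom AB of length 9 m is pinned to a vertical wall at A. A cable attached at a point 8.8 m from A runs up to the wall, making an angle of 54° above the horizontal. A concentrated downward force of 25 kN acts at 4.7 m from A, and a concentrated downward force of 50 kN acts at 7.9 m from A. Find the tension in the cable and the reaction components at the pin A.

ΣM about A: T·sin54°·8.8 − 25·4.7 − 50·7.9 = 0 → T = 512.5/(8.8·0.809017) = 71.9869 ≈ 71.99 kN.
ΣF_x = 0: A_x − T·cos54° = 0 → A_x = 71.9869 × 0.587785 = 42.31 kN.
ΣF_y = 0: A_y + T·sin54° − 25 − 50 = 0 → A_y = 75 − 71.9869 × 0.809017 = 16.76 kN.

T = 71.99 kN, A_x = 42.31 kN, A_y = 16.76 kN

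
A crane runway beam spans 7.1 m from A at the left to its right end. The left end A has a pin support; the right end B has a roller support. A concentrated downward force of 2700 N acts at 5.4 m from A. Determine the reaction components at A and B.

ΣM about A: B_y·7.1 − 2700·5.4 = 0 → B_y = 14580/7.1 = 2053.52 ≈ 2054 N.
ΣF_y = 0: A_y + 2053.52 − 2700 = 0 → A_y = 646.5 N.
ΣF_x = 0: no horizontal applied forces, so A_x = 0.

A_x = 0, A_y = 646.5 N, B_y = 2054 N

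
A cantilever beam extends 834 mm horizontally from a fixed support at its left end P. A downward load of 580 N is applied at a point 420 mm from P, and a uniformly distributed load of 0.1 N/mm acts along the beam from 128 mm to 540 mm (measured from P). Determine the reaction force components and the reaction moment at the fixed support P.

Resultant of the distributed load: 0.1 × 412 = 41.2 N at 334 mm from P.
ΣF_x = 0: P_x = 0.
ΣF_y = 0: P_y − 580 − 0.1·412 = 0 → P_y = 621.2 N.
ΣM about P: M_P − 580·420 − (0.1·412)·334 = 0 → M_P = 257400 N·mm.

P_x = 0, P_y = 621.2 N, M_P = 257400 N·mm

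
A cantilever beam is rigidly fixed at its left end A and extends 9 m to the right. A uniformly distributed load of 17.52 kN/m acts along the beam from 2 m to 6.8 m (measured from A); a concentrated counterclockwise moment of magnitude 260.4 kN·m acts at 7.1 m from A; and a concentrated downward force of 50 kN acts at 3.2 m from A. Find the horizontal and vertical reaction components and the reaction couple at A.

Resultant of the distributed load: 17.52 × 4.8 = 84.096 kN at 4.4 m from A.
ΣF_x = 0: A_x = 0.
ΣF_y = 0: A_y − 17.52·4.8 − 50 = 0 → A_y = 134.1 kN.
ΣM about A: M_A − (17.52·4.8)·4.4 + 260.4 − 50·3.2 = 0 → M_A = 269.6 kN·m.

A_x = 0, A_y = 134.1 kN, M_A = 269.6 kN·m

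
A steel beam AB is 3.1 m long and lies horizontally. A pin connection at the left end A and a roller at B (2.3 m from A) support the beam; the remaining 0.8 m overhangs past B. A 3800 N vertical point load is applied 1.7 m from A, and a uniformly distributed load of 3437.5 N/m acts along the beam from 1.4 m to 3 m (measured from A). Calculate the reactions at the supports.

Resultant of the distributed load: 3437.5 × 1.6 = 5500 N at 2.2 m from A.
ΣM about A: B_y·2.3 − 3800·1.7 − (3437.5·1.6)·2.2 = 0 → B_y = 18560/2.3 = 8069.57 ≈ 8070 N.
ΣF_y = 0: A_y + 8069.57 − 3800 − 3437.5·1.6 = 0 → A_y = 1230 N.
ΣF_x = 0: no horizontal applied forces, so A_x = 0.

A_x = 0, A_y = 1230 N, B_y = 8070 N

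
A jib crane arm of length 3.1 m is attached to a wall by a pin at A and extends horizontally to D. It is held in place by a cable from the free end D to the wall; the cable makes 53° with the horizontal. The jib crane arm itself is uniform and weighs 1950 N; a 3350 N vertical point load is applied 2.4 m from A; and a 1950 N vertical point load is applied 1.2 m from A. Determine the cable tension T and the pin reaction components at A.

ΣM about A: T·sin53°·3.1 − 1950·1.55 − 3350·2.4 − 1950·1.2 = 0 → T = 13402.5/(3.1·0.798636) = 5413.46 ≈ 5413 N.
ΣF_x = 0: A_x − T·cos53° = 0 → A_x = 5413.46 × 0.601815 = 3258 N.
ΣF_y = 0: A_y + T·sin53° − 1950 − 3350 − 1950 = 0 → A_y = 7250 − 5413.46 × 0.798636 = 2927 N.

T = 5413 N, A_x = 3258 N, A_y = 2927 N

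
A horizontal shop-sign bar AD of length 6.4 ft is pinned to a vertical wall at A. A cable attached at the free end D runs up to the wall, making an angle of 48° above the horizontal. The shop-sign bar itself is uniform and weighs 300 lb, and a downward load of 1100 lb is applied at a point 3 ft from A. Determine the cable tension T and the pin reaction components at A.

T = 895.7 lb, A_x = 599.3 lb, A_y = 734.4 lb

ΣM about A: T·sin48°·6.4 − 300·3.2 − 1100·3 = 0 → T = 4260/(6.4·0.743145) = 895.687 ≈ 895.7 lb.
ΣF_x = 0: A_x − T·cos48° = 0 → A_x = 895.687 × 0.669131 = 599.3 lb.
ΣF_y = 0: A_y + T·sin48° − 300 − 1100 = 0 → A_y = 1400 − 895.687 × 0.743145 = 734.4 lb.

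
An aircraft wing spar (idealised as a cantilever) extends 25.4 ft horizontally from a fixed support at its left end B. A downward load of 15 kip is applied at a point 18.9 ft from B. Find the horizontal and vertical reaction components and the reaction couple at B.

ΣF_x = 0: B_x = 0.
ΣF_y = 0: B_y − 15 = 0 → B_y = 15.00 kip.
ΣM about B: M_B − 15·18.9 = 0 → M_B = 283.5 kip·ft.

B_x = 0, B_y = 15.00 kip, M_B = 283.5 kip·ft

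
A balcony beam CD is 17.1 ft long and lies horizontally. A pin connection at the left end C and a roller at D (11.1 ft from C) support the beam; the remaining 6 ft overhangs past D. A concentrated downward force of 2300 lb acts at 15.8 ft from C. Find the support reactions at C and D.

Taking moments about C: D_y·11.1 − 2300·15.8 = 0 → D_y = 36340/11.1 = 3273.87 ≈ 3274 lb.
ΣF_y = 0: C_y + 3273.87 − 2300 = 0 → C_y = -973.9 lb.
ΣF_x = 0: no horizontal applied forces, so C_x = 0.

C_x = 0, C_y = -973.9 lb, D_y = 3274 lb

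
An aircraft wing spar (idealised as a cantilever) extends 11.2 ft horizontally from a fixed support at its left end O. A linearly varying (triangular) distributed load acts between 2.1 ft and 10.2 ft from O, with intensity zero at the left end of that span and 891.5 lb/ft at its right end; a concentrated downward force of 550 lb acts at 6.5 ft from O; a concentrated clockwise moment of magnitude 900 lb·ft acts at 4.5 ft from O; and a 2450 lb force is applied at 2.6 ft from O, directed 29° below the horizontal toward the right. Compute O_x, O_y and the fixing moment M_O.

Resultant of the triangular load: ½ × 891.5 × 8.1 = 3610.575 lb, acting at 7.5 ft from O (one-third of the span from the peak).
ΣF_x = 0: O_x + 2450·cos29° = 0 → O_x = -2143 lb.
ΣF_y = 0: O_y − ½·891.5·8.1 − 550 − 2450·sin29° = 0 → O_y = 5348 lb.
ΣM about O: M_O − (½·891.5·8.1)·7.5 − 550·6.5 − 900 − 2450·sin29°·2.6 = 0 → M_O = 34640 lb·ft.

O_x = -2143 lb, O_y = 5348 lb, M_O = 34640 lb·ft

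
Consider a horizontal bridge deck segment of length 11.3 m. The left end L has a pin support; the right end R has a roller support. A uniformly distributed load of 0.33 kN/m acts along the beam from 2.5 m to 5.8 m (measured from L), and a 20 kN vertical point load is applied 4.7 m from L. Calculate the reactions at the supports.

L_x = 0, L_y = 12.37 kN, R_y = 8.719 kN

Resultant of the distributed load: 0.33 × 3.3 = 1.089 kN at 4.15 m from L.
Taking moments about L: R_y·11.3 − (0.33·3.3)·4.15 − 20·4.7 = 0 → R_y = 98.51935/11.3 = 8.71853 ≈ 8.719 kN.
ΣF_y = 0: L_y + 8.71853 − 0.33·3.3 − 20 = 0 → L_y = 12.37 kN.
ΣF_x = 0: no horizontal applied forces, so L_x = 0.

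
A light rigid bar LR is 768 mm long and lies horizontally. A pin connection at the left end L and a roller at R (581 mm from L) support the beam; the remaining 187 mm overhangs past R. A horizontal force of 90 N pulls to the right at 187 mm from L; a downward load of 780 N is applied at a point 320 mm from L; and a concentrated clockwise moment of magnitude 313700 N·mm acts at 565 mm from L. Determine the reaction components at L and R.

Moments about L: R_y·581 − 780·320 − 313700 = 0 → R_y = 563300/581 = 969.535 ≈ 969.5 N.
ΣF_y = 0: L_y + 969.535 − 780 = 0 → L_y = -189.5 N.
ΣF_x = 0: L_x + 90 = 0 → L_x = -90.00 N.

L_x = -90.00 N, L_y = -189.5 N, R_y = 969.5 N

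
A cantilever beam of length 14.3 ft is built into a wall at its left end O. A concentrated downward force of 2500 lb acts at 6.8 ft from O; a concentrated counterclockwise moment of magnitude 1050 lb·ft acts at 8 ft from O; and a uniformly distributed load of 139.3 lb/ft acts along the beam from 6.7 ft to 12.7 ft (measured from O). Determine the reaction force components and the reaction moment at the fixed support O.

Resultant of the distributed load: 139.3 × 6 = 835.8 lb at 9.7 ft from O.
ΣF_x = 0: O_x = 0.
ΣF_y = 0: O_y − 2500 − 139.3·6 = 0 → O_y = 3336 lb.
ΣM about O: M_O − 2500·6.8 + 1050 − (139.3·6)·9.7 = 0 → M_O = 24060 lb·ft.

O_x = 0, O_y = 3336 lb, M_O = 24060 lb·ft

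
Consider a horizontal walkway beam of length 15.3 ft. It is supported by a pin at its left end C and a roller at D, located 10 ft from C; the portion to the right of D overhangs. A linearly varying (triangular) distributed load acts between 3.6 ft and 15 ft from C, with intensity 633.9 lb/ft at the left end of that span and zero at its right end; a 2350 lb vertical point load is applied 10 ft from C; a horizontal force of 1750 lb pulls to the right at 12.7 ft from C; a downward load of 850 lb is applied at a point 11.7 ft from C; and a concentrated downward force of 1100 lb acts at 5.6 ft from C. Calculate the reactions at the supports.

C_x = -1750 lb, C_y = 1279 lb, D_y = 6634 lb

Resultant of the triangular load: ½ × 633.9 × 11.4 = 3613.23 lb, acting at 7.4 ft from C (one-third of the span from the peak).
Taking moments about C: D_y·10 − (½·633.9·11.4)·7.4 − 2350·10 − 850·11.7 − 1100·5.6 = 0 → D_y = 66342.902/10 = 6634.29 ≈ 6634 lb.
ΣF_y = 0: C_y + 6634.29 − ½·633.9·11.4 − 2350 − 850 − 1100 = 0 → C_y = 1279 lb.
ΣF_x = 0: C_x + 1750 = 0 → C_x = -1750 lb.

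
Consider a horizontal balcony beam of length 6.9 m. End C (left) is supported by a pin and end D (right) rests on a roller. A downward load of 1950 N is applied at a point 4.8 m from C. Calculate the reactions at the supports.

C_x = 0, C_y = 593.5 N, D_y = 1357 N

Moments about C: D_y·6.9 − 1950·4.8 = 0 → D_y = 9360/6.9 = 1356.52 ≈ 1357 N.
ΣF_y = 0: C_y + 1356.52 − 1950 = 0 → C_y = 593.5 N.
ΣF_x = 0: no horizontal applied forces, so C_x = 0.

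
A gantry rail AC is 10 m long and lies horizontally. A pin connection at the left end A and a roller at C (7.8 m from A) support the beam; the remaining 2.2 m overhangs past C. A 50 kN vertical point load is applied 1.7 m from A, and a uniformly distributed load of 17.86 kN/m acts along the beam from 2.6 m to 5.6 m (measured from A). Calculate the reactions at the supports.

A_x = 0, A_y = 64.52 kN, C_y = 39.06 kN

Resultant of the distributed load: 17.86 × 3 = 53.58 kN at 4.1 m from A.
ΣM about A: C_y·7.8 − 50·1.7 − (17.86·3)·4.1 = 0 → C_y = 304.678/7.8 = 39.0613 ≈ 39.06 kN.
ΣF_y = 0: A_y + 39.0613 − 50 − 17.86·3 = 0 → A_y = 64.52 kN.
ΣF_x = 0: no horizontal applied forces, so A_x = 0.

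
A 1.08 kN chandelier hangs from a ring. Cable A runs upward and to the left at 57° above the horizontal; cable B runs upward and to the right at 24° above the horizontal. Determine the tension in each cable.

ΣF_x = 0: −T_A·cos57° + T_B·cos24° = 0 → T_B = 0.596182·T_A.
ΣF_y = 0: T_A·sin57° + T_B·sin24° = 1.08.
Substitute: T_A·(0.838671 + 0.596182·0.406737) = 1.08 → T_A = 0.998927 ≈ 0.9989 kN.
Then T_B = 0.596182 × 0.998927 = 0.5955 kN.

T_A = 0.9989 kN, T_B = 0.5955 kN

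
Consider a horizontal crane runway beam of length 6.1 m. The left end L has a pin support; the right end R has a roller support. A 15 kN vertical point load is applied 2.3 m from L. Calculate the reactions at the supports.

L_x = 0, L_y = 9.344 kN, R_y = 5.656 kN

ΣM about L: R_y·6.1 − 15·2.3 = 0 → R_y = 34.5/6.1 = 5.65574 ≈ 5.656 kN.
ΣF_y = 0: L_y + 5.65574 − 15 = 0 → L_y = 9.344 kN.
ΣF_x = 0: no horizontal applied forces, so L_x = 0.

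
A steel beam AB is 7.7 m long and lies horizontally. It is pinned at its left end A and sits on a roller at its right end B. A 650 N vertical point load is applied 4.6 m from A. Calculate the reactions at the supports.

A_x = 0, A_y = 261.7 N, B_y = 388.3 N

Taking moments about A: B_y·7.7 − 650·4.6 = 0 → B_y = 2990/7.7 = 388.312 ≈ 388.3 N.
ΣF_y = 0: A_y + 388.312 − 650 = 0 → A_y = 261.7 N.
ΣF_x = 0: no horizontal applied forces, so A_x = 0.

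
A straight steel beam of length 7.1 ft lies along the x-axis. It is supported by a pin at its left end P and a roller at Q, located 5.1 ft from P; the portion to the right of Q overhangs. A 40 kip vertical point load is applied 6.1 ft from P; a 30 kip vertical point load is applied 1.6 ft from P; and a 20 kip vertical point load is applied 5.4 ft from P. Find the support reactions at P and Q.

Moments about P: Q_y·5.1 − 40·6.1 − 30·1.6 − 20·5.4 = 0 → Q_y = 400/5.1 = 78.4314 ≈ 78.43 kip.
ΣF_y = 0: P_y + 78.4314 − 40 − 30 − 20 = 0 → P_y = 11.57 kip.
ΣF_x = 0: no horizontal applied forces, so P_x = 0.

P_x = 0, P_y = 11.57 kip, Q_y = 78.43 kip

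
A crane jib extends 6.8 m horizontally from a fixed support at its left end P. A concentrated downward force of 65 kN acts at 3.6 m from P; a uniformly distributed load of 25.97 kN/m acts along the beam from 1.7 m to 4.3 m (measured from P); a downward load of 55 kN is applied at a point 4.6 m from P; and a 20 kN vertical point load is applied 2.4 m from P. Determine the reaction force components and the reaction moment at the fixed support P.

P_x = 0, P_y = 207.5 kN, M_P = 737.6 kN·m

Resultant of the distributed load: 25.97 × 2.6 = 67.522 kN at 3 m from P.
ΣF_x = 0: P_x = 0.
ΣF_y = 0: P_y − 65 − 25.97·2.6 − 55 − 20 = 0 → P_y = 207.5 kN.
ΣM about P: M_P − 65·3.6 − (25.97·2.6)·3 − 55·4.6 − 20·2.4 = 0 → M_P = 737.6 kN·m.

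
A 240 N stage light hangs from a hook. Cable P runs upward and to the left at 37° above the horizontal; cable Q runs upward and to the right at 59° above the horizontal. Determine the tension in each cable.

ΣF_x = 0: −T_P·cos37° + T_Q·cos59° = 0 → T_Q = 1.55063·T_P.
ΣF_y = 0: T_P·sin37° + T_Q·sin59° = 240.
Substitute: T_P·(0.601815 + 1.55063·0.857167) = 240 → T_P = 124.29 ≈ 124.3 N.
Then T_Q = 1.55063 × 124.29 = 192.7 N.

T_P = 124.3 N, T_Q = 192.7 N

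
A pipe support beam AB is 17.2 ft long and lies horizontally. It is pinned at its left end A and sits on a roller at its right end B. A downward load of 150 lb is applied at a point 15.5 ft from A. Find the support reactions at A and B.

Taking moments about A: B_y·17.2 − 150·15.5 = 0 → B_y = 2325/17.2 = 135.174 ≈ 135.2 lb.
ΣF_y = 0: A_y + 135.174 − 150 = 0 → A_y = 14.83 lb.
ΣF_x = 0: no horizontal applied forces, so A_x = 0.

A_x = 0, A_y = 14.83 lb, B_y = 135.2 lb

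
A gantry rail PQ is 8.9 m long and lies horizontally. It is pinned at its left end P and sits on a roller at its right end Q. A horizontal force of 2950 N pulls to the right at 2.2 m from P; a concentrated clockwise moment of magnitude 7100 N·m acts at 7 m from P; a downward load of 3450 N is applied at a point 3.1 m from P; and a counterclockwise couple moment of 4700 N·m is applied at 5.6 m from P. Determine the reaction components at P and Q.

Moments about P: Q_y·8.9 − 7100 − 3450·3.1 + 4700 = 0 → Q_y = 13095/8.9 = 1471.35 ≈ 1471 N.
ΣF_y = 0: P_y + 1471.35 − 3450 = 0 → P_y = 1979 N.
ΣF_x = 0: P_x + 2950 = 0 → P_x = -2950 N.

P_x = -2950 N, P_y = 1979 N, Q_y = 1471 N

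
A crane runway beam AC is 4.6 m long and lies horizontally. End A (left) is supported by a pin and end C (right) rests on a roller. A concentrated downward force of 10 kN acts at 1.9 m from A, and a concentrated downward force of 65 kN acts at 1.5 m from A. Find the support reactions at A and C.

ΣM about A: C_y·4.6 − 10·1.9 − 65·1.5 = 0 → C_y = 116.5/4.6 = 25.3261 ≈ 25.33 kN.
ΣF_y = 0: A_y + 25.3261 − 10 − 65 = 0 → A_y = 49.67 kN.
ΣF_x = 0: no horizontal applied forces, so A_x = 0.

A_x = 0, A_y = 49.67 kN, C_y = 25.33 kN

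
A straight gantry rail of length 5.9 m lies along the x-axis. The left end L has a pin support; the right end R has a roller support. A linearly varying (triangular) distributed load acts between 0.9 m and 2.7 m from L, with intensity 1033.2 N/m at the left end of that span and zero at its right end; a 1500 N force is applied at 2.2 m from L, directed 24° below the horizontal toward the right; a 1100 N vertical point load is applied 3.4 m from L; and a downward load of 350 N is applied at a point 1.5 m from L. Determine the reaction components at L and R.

Resultant of the triangular load: ½ × 1033.2 × 1.8 = 929.88 N, acting at 1.5 m from L (one-third of the span from the peak).
ΣM about L: R_y·5.9 − (½·1033.2·1.8)·1.5 − 1500·sin24°·2.2 − 1100·3.4 − 350·1.5 = 0 → R_y = 7002.05/5.9 = 1186.79 ≈ 1187 N.
ΣF_y = 0: L_y + 1186.79 − ½·1033.2·1.8 − 1500·sin24° − 1100 − 350 = 0 → L_y = 1803 N.
ΣF_x = 0: L_x + 1500·cos24° = 0 → L_x = -1370 N.

L_x = -1370 N, L_y = 1803 N, R_y = 1187 N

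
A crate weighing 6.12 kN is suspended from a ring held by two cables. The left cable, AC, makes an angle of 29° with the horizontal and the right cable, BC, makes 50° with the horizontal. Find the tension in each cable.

ΣF_x = 0: −T_AC·cos29° + T_BC·cos50° = 0 → T_BC = 1.36067·T_AC.
ΣF_y = 0: T_AC·sin29° + T_BC·sin50° = 6.12.
Substitute: T_AC·(0.48481 + 1.36067·0.766044) = 6.12 → T_AC = 4.00748 ≈ 4.007 kN.
Then T_BC = 1.36067 × 4.00748 = 5.453 kN.

T_AC = 4.007 kN, T_BC = 5.453 kN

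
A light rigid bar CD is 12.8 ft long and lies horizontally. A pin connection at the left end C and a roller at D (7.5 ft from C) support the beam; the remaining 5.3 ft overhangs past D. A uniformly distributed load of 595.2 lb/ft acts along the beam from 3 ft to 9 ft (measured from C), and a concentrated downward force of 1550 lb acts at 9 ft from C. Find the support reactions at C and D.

Resultant of the distributed load: 595.2 × 6 = 3571.2 lb at 6 ft from C.
ΣM about C: D_y·7.5 − (595.2·6)·6 − 1550·9 = 0 → D_y = 35377.2/7.5 = 4716.96 ≈ 4717 lb.
ΣF_y = 0: C_y + 4716.96 − 595.2·6 − 1550 = 0 → C_y = 404.2 lb.
ΣF_x = 0: no horizontal applied forces, so C_x = 0.

C_x = 0, C_y = 404.2 lb, D_y = 4717 lb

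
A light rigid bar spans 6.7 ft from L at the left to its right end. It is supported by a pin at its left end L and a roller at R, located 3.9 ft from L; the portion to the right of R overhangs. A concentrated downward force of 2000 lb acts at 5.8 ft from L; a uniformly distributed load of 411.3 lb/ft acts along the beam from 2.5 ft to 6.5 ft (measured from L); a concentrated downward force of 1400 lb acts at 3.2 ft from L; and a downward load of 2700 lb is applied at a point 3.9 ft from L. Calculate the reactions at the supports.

Resultant of the distributed load: 411.3 × 4 = 1645.2 lb at 4.5 ft from L.
ΣM about L: R_y·3.9 − 2000·5.8 − (411.3·4)·4.5 − 1400·3.2 − 2700·3.9 = 0 → R_y = 34013.4/3.9 = 8721.38 ≈ 8721 lb.
ΣF_y = 0: L_y + 8721.38 − 2000 − 411.3·4 − 1400 − 2700 = 0 → L_y = -976.2 lb.
ΣF_x = 0: no horizontal applied forces, so L_x = 0.

L_x = 0, L_y = -976.2 lb, R_y = 8721 lb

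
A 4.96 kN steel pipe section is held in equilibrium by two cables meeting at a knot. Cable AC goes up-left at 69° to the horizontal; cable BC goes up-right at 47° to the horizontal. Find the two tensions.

T_AC = 3.764 kN, T_BC = 1.978 kN

ΣF_x = 0: −T_AC·cos69° + T_BC·cos47° = 0 → T_BC = 0.525467·T_AC.
ΣF_y = 0: T_AC·sin69° + T_BC·sin47° = 4.96.
Substitute: T_AC·(0.93358 + 0.525467·0.731354) = 4.96 → T_AC = 3.76361 ≈ 3.764 kN.
Then T_BC = 0.525467 × 3.76361 = 1.978 kN.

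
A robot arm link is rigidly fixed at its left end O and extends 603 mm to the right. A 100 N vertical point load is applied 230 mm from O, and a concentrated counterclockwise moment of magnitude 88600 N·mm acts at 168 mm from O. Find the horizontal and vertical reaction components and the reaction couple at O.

ΣF_x = 0: O_x = 0.
ΣF_y = 0: O_y − 100 = 0 → O_y = 100.0 N.
ΣM about O: M_O − 100·230 + 88600 = 0 → M_O = -65600 N·mm.

O_x = 0, O_y = 100.0 N, M_O = -65600 N·mm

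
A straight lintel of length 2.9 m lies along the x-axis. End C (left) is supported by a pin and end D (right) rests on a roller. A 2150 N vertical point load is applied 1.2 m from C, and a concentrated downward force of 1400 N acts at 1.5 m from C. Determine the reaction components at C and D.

Moments about C: D_y·2.9 − 2150·1.2 − 1400·1.5 = 0 → D_y = 4680/2.9 = 1613.79 ≈ 1614 N.
ΣF_y = 0: C_y + 1613.79 − 2150 − 1400 = 0 → C_y = 1936 N.
ΣF_x = 0: no horizontal applied forces, so C_x = 0.

C_x = 0, C_y = 1936 N, D_y = 1614 N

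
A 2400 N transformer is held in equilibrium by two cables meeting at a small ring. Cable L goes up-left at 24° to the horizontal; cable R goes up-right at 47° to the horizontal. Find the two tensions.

ΣF_x = 0: −T_L·cos24° + T_R·cos47° = 0 → T_R = 1.33951·T_L.
ΣF_y = 0: T_L·sin24° + T_R·sin47° = 2400.
Substitute: T_L·(0.406737 + 1.33951·0.731354) = 2400 → T_L = 1731.11 ≈ 1731 N.
Then T_R = 1.33951 × 1731.11 = 2319 N.

T_L = 1731 N, T_R = 2319 N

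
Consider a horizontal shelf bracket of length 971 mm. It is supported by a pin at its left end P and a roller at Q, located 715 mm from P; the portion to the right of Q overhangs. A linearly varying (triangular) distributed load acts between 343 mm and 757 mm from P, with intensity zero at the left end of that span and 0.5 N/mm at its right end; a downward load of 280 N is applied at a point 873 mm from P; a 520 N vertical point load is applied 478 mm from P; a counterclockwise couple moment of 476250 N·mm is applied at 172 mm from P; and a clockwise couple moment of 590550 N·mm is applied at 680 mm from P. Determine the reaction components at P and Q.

P_x = 0, P_y = -35.47 N, Q_y = 939.0 N

Resultant of the triangular load: ½ × 0.5 × 414 = 103.5 N, acting at 619 mm from P (one-third of the span from the peak).
Taking moments about P: Q_y·715 − (½·0.5·414)·619 − 280·873 − 520·478 + 476250 − 590550 = 0 → Q_y = 671366.5/715 = 938.974 ≈ 939.0 N.
ΣF_y = 0: P_y + 938.974 − ½·0.5·414 − 280 − 520 = 0 → P_y = -35.47 N.
ΣF_x = 0: no horizontal applied forces, so P_x = 0.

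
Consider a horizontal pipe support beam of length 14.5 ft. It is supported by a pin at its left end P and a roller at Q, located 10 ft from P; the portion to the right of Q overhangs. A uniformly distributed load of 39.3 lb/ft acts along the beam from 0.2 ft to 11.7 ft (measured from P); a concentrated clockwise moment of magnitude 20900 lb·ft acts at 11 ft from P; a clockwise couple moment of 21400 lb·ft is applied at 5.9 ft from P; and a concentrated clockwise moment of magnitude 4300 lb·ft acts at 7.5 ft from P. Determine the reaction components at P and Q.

Resultant of the distributed load: 39.3 × 11.5 = 451.95 lb at 5.95 ft from P.
ΣM about P: Q_y·10 − (39.3·11.5)·5.95 − 20900 − 21400 − 4300 = 0 → Q_y = 49289.1025/10 = 4928.91 ≈ 4929 lb.
ΣF_y = 0: P_y + 4928.91 − 39.3·11.5 = 0 → P_y = -4477 lb.
ΣF_x = 0: no horizontal applied forces, so P_x = 0.

P_x = 0, P_y = -4477 lb, Q_y = 4929 lb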